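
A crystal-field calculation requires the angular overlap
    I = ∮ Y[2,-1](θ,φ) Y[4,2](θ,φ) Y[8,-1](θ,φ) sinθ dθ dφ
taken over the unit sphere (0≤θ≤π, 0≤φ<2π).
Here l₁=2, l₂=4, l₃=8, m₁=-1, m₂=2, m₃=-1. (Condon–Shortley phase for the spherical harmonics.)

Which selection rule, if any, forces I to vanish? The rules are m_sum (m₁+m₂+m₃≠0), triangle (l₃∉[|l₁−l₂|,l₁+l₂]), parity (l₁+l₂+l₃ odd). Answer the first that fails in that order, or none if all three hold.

triangle

azimuthal sum: -1 + 2 − 1 = 0  ✓
2 ≤ 8 ≤ 6 (triangle on l)  ✗
L = 2 + 4 + 8 = 14 (even)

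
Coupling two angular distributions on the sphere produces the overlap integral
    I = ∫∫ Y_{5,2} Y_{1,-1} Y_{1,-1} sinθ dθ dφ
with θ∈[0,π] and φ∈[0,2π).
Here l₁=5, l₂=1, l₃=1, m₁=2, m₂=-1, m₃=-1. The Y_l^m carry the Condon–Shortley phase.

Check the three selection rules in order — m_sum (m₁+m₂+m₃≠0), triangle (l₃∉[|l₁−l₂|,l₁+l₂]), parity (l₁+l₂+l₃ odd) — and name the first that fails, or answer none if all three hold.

azimuthal sum: 2 − 1 − 1 = 0  ✓
4 ≤ 1 ≤ 6 (triangle on l)  ✗
L = 5 + 1 + 1 = 7 (odd)

triangle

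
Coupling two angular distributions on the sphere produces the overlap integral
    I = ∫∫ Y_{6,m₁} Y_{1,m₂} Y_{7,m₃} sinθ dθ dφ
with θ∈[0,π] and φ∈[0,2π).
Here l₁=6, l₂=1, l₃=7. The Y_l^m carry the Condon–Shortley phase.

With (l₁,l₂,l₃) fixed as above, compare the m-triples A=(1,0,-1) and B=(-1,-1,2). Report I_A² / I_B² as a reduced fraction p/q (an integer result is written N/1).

l's match ⇒ only the (l;m) 3-j factors differ between A and B.
A: triangle coeff Δ(6,1,7) = 1/1365; Σ_t [0,0]: t=0:+1/604800 = 1/604800; (3j)²=16/455 [(6 1 7; 1 0 -1)], sign=+1
B: triangle coeff Δ(6,1,7) = 1/1365; Σ_t [0,0]: t=0:+1/1209600 = 1/1209600; (3j)²=12/455 [(6 1 7; -1 -1 2)], sign=-1
I_A²/I_B² = (16/455)/(12/455) = 4/3

4/3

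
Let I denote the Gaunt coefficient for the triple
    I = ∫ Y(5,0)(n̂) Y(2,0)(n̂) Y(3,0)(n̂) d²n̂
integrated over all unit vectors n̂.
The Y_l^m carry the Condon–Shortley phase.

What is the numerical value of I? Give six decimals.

0.239615

m-sum 0 ✓  L=10 even ✓  3≤3≤7 ✓
Π(2lᵢ+1) = 11×5×7 = 385
triangle coeff Δ(5,2,3) = 1/2310
Σ_t [2,2]: t=2:+1/144 = 1/144
(3j)²=10/231 [(5 2 3; 0 0 0)], sign=-1
(m-triple is (0,0,0) — same symbol as above.)
⇒ 4πI² = 500/693
I = (+1)√(500/693/(4π)) = 0.23961470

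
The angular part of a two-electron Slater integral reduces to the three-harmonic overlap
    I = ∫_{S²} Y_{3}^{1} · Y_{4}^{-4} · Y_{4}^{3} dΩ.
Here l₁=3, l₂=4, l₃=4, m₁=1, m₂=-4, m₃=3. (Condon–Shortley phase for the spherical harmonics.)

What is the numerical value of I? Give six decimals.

0.000000

L=11 odd ⇒ parity kills the (l;000) factor ⇒ I = 0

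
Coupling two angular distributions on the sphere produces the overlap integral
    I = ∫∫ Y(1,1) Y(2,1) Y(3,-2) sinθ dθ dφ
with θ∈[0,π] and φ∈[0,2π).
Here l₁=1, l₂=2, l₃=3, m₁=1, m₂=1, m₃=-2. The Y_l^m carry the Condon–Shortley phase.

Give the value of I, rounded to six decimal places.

0.261169

Checks pass: Σm=0; 6 even; l₃=3∈[1,3].
(2·1+1)(2·2+1)(2·3+1) = 105
Δ: 0! 2! 4! / 7! → 1/105
sum: t=0:+1/4 = 1/4
3j²(1 2 3; 0 0 0) = Δ·Π!·Σ² = 3/35  (sign -1)
sum: t=0:+1/12 = 1/12
3j²(1 2 3; 1 1 -2) = Δ·Π!·Σ² = 2/21  (sign -1)
combine: 4πI² = 105·3/35·2/21 = 6/7
take √, sign +1: I = 0.26116903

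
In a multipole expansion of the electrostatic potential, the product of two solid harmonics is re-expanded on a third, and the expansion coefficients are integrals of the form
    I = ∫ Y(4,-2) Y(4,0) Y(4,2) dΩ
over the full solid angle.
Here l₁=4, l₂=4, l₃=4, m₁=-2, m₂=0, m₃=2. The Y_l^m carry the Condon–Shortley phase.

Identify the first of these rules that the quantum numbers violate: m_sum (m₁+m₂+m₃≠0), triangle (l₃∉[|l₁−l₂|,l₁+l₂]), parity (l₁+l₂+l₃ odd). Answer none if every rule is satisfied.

none

azimuthal sum: -2 + 0 + 2 = 0  ✓
0 ≤ 4 ≤ 8 (triangle on l)  ✓
L = 4 + 4 + 4 = 12 (even)  ✓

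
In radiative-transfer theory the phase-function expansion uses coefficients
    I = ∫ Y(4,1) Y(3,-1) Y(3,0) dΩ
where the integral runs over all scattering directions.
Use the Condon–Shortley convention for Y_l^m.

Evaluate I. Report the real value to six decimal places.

Rules hold: Σm=0, L=10 even, 1≤3≤7.
N = 9·7·7 = 441
Δ = 4!·4!·2!/11! = 1/34650
Racah Σ t=1..3: t=1:−1/72 t=2:+1/16 t=3:−1/72 = 5/144
⇒ 3j(4 3 3; 0 0 0)² = 2/77, sgn -1
Racah Σ t=0..2: t=0:+1/288 t=1:−1/24 t=2:+1/48 = -5/288
⇒ 3j(4 3 3; 1 -1 0)² = 5/462, sgn +1
4πI² = N·(3j₀)²·(3jₘ)² = 15/121
I = -1·√(0.123967/4π) = -0.09932258

-0.099323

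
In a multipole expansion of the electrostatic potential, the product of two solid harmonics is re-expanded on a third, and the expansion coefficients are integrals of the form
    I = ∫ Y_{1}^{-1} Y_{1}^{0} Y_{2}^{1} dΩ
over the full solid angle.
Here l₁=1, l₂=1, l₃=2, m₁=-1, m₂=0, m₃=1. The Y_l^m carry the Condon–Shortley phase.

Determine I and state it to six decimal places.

Checks pass: Σm=0; 4 even; l₃=2∈[0,2].
(2·1+1)(2·1+1)(2·2+1) = 45
Δ: 0! 2! 2! / 5! → 1/30
sum: t=0:+1/1 = 1/1
3j²(1 1 2; 0 0 0) = Δ·Π!·Σ² = 2/15  (sign +1)
sum: t=0:+1/2 = 1/2
3j²(1 1 2; -1 0 1) = Δ·Π!·Σ² = 1/10  (sign -1)
combine: 4πI² = 45·2/15·1/10 = 3/5
take √, sign -1: I = -0.21850969

-0.218510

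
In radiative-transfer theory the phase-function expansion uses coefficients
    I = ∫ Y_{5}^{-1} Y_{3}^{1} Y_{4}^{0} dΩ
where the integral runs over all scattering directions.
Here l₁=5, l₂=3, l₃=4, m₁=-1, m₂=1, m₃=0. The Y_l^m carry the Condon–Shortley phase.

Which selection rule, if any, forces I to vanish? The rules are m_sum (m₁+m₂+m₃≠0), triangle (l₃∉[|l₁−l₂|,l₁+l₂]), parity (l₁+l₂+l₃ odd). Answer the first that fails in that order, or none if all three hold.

azimuthal sum: -1 + 1 + 0 = 0  ✓
2 ≤ 4 ≤ 8 (triangle on l)  ✓
L = 5 + 3 + 4 = 12 (even)  ✓

none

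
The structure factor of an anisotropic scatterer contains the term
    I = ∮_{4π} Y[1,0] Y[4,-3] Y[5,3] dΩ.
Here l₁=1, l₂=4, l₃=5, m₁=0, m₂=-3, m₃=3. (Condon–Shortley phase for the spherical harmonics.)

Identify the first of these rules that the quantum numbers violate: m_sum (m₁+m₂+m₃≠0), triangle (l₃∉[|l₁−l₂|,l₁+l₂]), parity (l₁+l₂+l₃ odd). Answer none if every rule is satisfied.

azimuthal sum: 0 − 3 + 3 = 0  ✓
3 ≤ 5 ≤ 5 (triangle on l)  ✓
L = 1 + 4 + 5 = 10 (even)  ✓

none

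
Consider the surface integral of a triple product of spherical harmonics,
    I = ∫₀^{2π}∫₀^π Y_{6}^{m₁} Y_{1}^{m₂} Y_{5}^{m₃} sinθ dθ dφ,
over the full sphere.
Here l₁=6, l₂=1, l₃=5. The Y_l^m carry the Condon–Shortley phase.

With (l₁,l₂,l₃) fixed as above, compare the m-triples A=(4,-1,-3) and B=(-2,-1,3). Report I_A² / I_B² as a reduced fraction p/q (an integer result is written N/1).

15/2

l's match ⇒ only the (l;m) 3-j factors differ between A and B.
A: triangle coeff Δ(6,1,5) = 1/858; Σ_t [0,0]: t=0:+1/161280 = 1/161280; (3j)²=15/286 [(6 1 5; 4 -1 -3)], sign=+1
B: triangle coeff Δ(6,1,5) = 1/858; Σ_t [0,0]: t=0:+1/161280 = 1/161280; (3j)²=1/143 [(6 1 5; -2 -1 3)], sign=+1
I_A²/I_B² = (15/286)/(1/143) = 15/2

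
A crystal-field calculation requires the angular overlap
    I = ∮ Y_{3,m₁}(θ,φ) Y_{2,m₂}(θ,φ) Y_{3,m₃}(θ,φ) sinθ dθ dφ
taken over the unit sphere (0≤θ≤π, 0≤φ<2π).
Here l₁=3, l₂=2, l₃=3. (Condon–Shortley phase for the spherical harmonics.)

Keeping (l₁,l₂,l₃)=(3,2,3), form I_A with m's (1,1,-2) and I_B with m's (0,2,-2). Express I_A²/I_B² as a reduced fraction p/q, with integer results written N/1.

l's match ⇒ only the (l;m) 3-j factors differ between A and B.
A: triangle coeff Δ(3,2,3) = 1/3780; Σ_t [1,2]: t=1:−1/12 t=2:+1/48 = -1/16; (3j)²=1/28 [(3 2 3; 1 1 -2)], sign=+1
B: triangle coeff Δ(3,2,3) = 1/3780; Σ_t [2,2]: t=2:+1/24 = 1/24; (3j)²=1/21 [(3 2 3; 0 2 -2)], sign=-1
I_A²/I_B² = (1/28)/(1/21) = 3/4

3/4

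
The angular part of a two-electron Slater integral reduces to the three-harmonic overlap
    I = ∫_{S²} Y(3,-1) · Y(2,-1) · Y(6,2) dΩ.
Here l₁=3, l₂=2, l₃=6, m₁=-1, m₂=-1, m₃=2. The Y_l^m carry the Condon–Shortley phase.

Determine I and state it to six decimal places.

l₃=6 ∉ [1,5] — triangle fails ⇒ I = 0

0.000000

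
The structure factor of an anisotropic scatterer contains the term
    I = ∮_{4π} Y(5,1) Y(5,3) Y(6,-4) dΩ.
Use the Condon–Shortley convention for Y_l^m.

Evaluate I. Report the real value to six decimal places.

Checks pass: Σm=0; 16 even; l₃=6∈[0,10].
(2·5+1)(2·5+1)(2·6+1) = 1573
Δ: 4! 6! 6! / 17! → 1/28588560
sum: t=0:+1/345600 t=1:−1/13824 t=2:+1/5184 t=3:−1/13824 t=4:+1/345600 = 7/129600
3j²(5 5 6; 0 0 0) = Δ·Π!·Σ² = 80/7293  (sign +1)
sum: t=2:+1/138240 t=3:−1/86400 t=4:+1/829440 = -13/4147200
3j²(5 5 6; 1 3 -4) = Δ·Π!·Σ² = 13/3740  (sign -1)
combine: 4πI² = 1573·80/7293·13/3740 = 52/867
take √, sign -1: I = -0.06908555

-0.069086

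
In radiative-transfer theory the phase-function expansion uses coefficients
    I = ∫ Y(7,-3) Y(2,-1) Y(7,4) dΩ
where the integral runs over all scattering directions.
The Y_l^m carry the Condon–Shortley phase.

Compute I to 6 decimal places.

m-sum 0 ✓  L=16 even ✓  5≤7≤9 ✓
Π(2lᵢ+1) = 15×5×15 = 1125
triangle coeff Δ(7,2,7) = 1/185640
Σ_t [0,2]: t=0:+1/2419200 t=1:−1/518400 t=2:+1/2419200 = -1/907200
(3j)²=56/3315 [(7 2 7; 0 0 0)], sign=+1
Σ_t [0,1]: t=0:+1/14515200 t=1:−1/4354560 = -1/6220800
(3j)²=77/4420 [(7 2 7; -3 -1 4)], sign=+1
⇒ 4πI² = 16170/48841
I = (+1)√(16170/48841/(4π)) = 0.16231468

0.162315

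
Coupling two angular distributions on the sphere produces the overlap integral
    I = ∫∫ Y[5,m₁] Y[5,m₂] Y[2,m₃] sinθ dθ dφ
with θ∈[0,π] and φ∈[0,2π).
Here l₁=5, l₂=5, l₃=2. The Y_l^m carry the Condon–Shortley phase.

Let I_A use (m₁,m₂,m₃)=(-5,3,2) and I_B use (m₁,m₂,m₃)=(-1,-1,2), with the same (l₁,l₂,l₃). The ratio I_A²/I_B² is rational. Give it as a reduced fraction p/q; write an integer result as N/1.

Shared (l₁,l₂,l₃)=(5,5,2): N and (l;000)² cancel in I_A²/I_B².
A: Δ = 8!·2!·2!/13! = 1/38610; Racah Σ t=8..8: t=8:+1/161280 = 1/161280; ⇒ 3j(5 5 2; -5 3 2)² = 1/143, sgn +1
B: Δ = 8!·2!·2!/13! = 1/38610; Racah Σ t=4..4: t=4:+1/2304 = 1/2304; ⇒ 3j(5 5 2; -1 -1 2)² = 5/143, sgn +1
I_A²/I_B² = (1/143)/(5/143) = 1/5

1/5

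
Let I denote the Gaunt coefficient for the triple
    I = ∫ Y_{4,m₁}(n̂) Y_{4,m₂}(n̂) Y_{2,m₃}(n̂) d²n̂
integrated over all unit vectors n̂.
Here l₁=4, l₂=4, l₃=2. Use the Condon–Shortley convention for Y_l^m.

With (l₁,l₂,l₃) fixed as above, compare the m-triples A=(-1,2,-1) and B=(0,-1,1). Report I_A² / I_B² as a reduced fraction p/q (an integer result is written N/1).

l's match ⇒ only the (l;m) 3-j factors differ between A and B.
A: triangle coeff Δ(4,4,2) = 1/13860; Σ_t [4,5]: t=4:+1/96 t=5:−1/240 = 1/160; (3j)²=27/1540 [(4 4 2; -1 2 -1)], sign=-1
B: triangle coeff Δ(4,4,2) = 1/13860; Σ_t [2,3]: t=2:+1/96 t=3:−1/72 = -1/288; (3j)²=1/462 [(4 4 2; 0 -1 1)], sign=+1
I_A²/I_B² = (27/1540)/(1/462) = 81/10

81/10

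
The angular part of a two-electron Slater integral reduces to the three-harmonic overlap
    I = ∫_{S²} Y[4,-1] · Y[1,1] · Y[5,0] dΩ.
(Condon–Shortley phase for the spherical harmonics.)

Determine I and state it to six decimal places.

Checks pass: Σm=0; 10 even; l₃=5∈[3,5].
(2·4+1)(2·1+1)(2·5+1) = 297
Δ: 0! 8! 2! / 11! → 1/495
sum: t=0:+1/576 = 1/576
3j²(4 1 5; 0 0 0) = Δ·Π!·Σ² = 5/99  (sign -1)
sum: t=0:+1/1440 = 1/1440
3j²(4 1 5; -1 1 0) = Δ·Π!·Σ² = 2/99  (sign -1)
combine: 4πI² = 297·5/99·2/99 = 10/33
take √, sign +1: I = 0.15528807

0.155288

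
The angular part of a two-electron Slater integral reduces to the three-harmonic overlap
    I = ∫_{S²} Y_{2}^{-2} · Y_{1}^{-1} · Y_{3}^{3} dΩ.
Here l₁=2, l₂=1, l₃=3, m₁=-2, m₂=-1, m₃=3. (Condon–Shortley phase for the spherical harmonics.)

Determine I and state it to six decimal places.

Checks pass: Σm=0; 6 even; l₃=3∈[1,3].
(2·2+1)(2·1+1)(2·3+1) = 105
Δ: 0! 4! 2! / 7! → 1/105
sum: t=0:+1/4 = 1/4
3j²(2 1 3; 0 0 0) = Δ·Π!·Σ² = 3/35  (sign -1)
sum: t=0:+1/48 = 1/48
3j²(2 1 3; -2 -1 3) = Δ·Π!·Σ² = 1/7  (sign +1)
combine: 4πI² = 105·3/35·1/7 = 9/7
take √, sign -1: I = -0.31986543

-0.319865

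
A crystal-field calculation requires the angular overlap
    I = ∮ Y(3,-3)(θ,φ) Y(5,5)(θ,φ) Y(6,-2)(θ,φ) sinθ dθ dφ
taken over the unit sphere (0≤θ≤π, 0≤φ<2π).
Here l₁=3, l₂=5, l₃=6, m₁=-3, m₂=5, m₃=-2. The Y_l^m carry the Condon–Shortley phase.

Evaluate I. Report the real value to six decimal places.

m-sum 0 ✓  L=14 even ✓  2≤6≤8 ✓
Π(2lᵢ+1) = 7×11×13 = 1001
triangle coeff Δ(3,5,6) = 1/675675
Σ_t [0,2]: t=0:+1/8640 t=1:−1/2304 t=2:+1/8640 = -7/34560
(3j)²=7/429 [(3 5 6; 0 0 0)], sign=-1
Σ_t [2,2]: t=2:+1/1935360 = 1/1935360
(3j)²=1/1001 [(3 5 6; -3 5 -2)], sign=+1
⇒ 4πI² = 7/429
I = (-1)√(7/429/(4π)) = -0.03603425

-0.036034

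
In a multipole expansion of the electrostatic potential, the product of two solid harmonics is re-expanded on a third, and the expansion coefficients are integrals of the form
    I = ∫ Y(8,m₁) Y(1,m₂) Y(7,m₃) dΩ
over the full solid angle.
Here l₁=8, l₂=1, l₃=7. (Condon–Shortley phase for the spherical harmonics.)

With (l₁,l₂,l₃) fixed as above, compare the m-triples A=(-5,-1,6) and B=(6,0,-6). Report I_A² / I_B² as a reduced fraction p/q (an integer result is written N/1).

3/28

Same 8,1,7: normalisation and zero-m 3j drop out of the ratio.
A: Δ: 2! 14! 0! / 17! → 1/2040; sum: t=0:+1/12454041600 = 1/12454041600; 3j²(8 1 7; -5 -1 6) = Δ·Π!·Σ² = 1/680  (sign -1)
B: Δ: 2! 14! 0! / 17! → 1/2040; sum: t=1:−1/6227020800 = -1/6227020800; 3j²(8 1 7; 6 0 -6) = Δ·Π!·Σ² = 7/510  (sign +1)
I_A²/I_B² = (1/680)/(7/510) = 3/28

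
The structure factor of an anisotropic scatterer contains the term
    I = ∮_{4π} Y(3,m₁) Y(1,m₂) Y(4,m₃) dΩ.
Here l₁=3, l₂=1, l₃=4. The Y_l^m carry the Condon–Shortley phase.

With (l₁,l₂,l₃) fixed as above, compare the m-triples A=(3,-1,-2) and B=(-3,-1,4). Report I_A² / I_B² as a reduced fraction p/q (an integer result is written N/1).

1/28

Same 3,1,4: normalisation and zero-m 3j drop out of the ratio.
A: Δ: 0! 6! 2! / 9! → 1/252; sum: t=0:+1/1440 = 1/1440; 3j²(3 1 4; 3 -1 -2) = Δ·Π!·Σ² = 1/252  (sign +1)
B: Δ: 0! 6! 2! / 9! → 1/252; sum: t=0:+1/1440 = 1/1440; 3j²(3 1 4; -3 -1 4) = Δ·Π!·Σ² = 1/9  (sign +1)
I_A²/I_B² = (1/252)/(1/9) = 1/28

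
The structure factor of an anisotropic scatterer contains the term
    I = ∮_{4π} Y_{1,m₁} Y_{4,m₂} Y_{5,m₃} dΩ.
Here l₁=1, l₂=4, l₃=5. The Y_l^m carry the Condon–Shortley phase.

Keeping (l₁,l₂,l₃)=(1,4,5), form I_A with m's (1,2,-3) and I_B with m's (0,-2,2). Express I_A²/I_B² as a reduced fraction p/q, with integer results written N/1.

4/3

Same 1,4,5: normalisation and zero-m 3j drop out of the ratio.
A: Δ: 0! 2! 8! / 11! → 1/495; sum: t=0:+1/2880 = 1/2880; 3j²(1 4 5; 1 2 -3) = Δ·Π!·Σ² = 28/495  (sign +1)
B: Δ: 0! 2! 8! / 11! → 1/495; sum: t=0:+1/1440 = 1/1440; 3j²(1 4 5; 0 -2 2) = Δ·Π!·Σ² = 7/165  (sign -1)
I_A²/I_B² = (28/495)/(7/165) = 4/3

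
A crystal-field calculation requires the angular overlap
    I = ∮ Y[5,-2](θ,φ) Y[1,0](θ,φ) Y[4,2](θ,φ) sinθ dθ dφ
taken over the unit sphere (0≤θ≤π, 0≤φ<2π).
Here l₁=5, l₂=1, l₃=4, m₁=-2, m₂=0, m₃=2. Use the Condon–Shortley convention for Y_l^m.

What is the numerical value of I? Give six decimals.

0.225034

Rules hold: Σm=0, L=10 even, 4≤4≤6.
N = 11·3·9 = 297
Δ = 2!·8!·0!/11! = 1/495
Racah Σ t=1..1: t=1:−1/576 = -1/576
⇒ 3j(5 1 4; 0 0 0)² = 5/99, sgn -1
Racah Σ t=1..1: t=1:−1/1440 = -1/1440
⇒ 3j(5 1 4; -2 0 2)² = 7/165, sgn -1
4πI² = N·(3j₀)²·(3jₘ)² = 7/11
I = +1·√(0.636364/4π) = 0.22503380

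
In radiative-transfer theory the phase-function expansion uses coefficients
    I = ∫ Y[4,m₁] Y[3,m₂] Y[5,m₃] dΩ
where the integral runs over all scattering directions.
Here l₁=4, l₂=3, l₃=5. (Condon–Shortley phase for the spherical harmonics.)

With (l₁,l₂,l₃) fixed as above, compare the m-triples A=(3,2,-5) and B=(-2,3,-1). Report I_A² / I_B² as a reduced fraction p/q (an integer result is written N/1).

Same 4,3,5: normalisation and zero-m 3j drop out of the ratio.
A: Δ: 2! 6! 4! / 13! → 1/180180; sum: t=1:−1/17280 = -1/17280; 3j²(4 3 5; 3 2 -5) = Δ·Π!·Σ² = 35/858  (sign -1)
B: Δ: 2! 6! 4! / 13! → 1/180180; sum: t=2:+1/2304 = 1/2304; 3j²(4 3 5; -2 3 -1) = Δ·Π!·Σ² = 75/4004  (sign +1)
I_A²/I_B² = (35/858)/(75/4004) = 98/45

98/45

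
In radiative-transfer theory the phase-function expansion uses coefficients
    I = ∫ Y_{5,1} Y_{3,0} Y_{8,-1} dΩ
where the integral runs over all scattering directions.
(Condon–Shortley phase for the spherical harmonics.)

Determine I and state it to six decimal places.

Checks pass: Σm=0; 16 even; l₃=8∈[2,8].
(2·5+1)(2·3+1)(2·8+1) = 1309
Δ: 0! 10! 6! / 17! → 1/136136
sum: t=0:+1/518400 = 1/518400
3j²(5 3 8; 0 0 0) = Δ·Π!·Σ² = 56/2431  (sign +1)
sum: t=0:+1/622080 = 1/622080
3j²(5 3 8; 1 0 -1) = Δ·Π!·Σ² = 105/4862  (sign -1)
combine: 4πI² = 1309·56/2431·105/4862 = 20580/31603
take √, sign -1: I = -0.22764263

-0.227643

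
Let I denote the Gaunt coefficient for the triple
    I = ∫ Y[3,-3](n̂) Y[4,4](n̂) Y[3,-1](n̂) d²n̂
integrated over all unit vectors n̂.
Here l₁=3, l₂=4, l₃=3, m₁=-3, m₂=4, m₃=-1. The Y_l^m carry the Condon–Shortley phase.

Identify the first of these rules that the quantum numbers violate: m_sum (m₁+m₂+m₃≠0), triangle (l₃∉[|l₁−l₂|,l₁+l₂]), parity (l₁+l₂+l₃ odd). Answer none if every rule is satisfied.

none

Σmᵢ = 0  ✓
l₃∈[|l₁−l₂|,l₁+l₂]=[1,7], have l₃=3  ✓
Σlᵢ = 10 ⇒ even  ✓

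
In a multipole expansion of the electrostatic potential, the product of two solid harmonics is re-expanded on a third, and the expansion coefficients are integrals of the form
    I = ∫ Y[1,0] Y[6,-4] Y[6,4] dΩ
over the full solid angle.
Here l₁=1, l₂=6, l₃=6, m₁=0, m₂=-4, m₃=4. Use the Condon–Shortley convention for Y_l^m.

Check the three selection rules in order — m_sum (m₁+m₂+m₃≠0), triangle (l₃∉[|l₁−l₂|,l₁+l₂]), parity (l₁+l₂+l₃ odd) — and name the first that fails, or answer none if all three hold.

parity

m₁+m₂+m₃ = 0 − 4 + 4 = 0  ✓
triangle: |1−6|=5 ≤ l₃=6 ≤ 1+6=7  ✓
parity: l₁+l₂+l₃ = 13 is odd  ✗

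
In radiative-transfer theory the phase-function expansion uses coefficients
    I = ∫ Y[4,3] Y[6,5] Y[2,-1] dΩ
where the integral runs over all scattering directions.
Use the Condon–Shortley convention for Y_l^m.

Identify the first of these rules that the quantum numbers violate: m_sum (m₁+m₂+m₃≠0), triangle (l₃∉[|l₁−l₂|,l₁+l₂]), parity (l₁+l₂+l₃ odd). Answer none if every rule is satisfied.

m_sum

azimuthal sum: 3 + 5 − 1 = 7  ✗
2 ≤ 2 ≤ 10 (triangle on l)
L = 4 + 6 + 2 = 12 (even)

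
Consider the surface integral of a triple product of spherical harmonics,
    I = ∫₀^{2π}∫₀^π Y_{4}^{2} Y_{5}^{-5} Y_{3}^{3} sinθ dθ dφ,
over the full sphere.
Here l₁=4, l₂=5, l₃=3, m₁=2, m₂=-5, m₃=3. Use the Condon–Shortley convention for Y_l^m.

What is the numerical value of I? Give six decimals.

0.138791

Rules hold: Σm=0, L=12 even, 1≤3≤9.
N = 9·11·7 = 693
Δ = 6!·2!·4!/13! = 1/180180
Racah Σ t=2..4: t=2:+1/576 t=3:−1/144 t=4:+1/576 = -1/288
⇒ 3j(4 5 3; 0 0 0)² = 20/1001, sgn +1
Racah Σ t=0..0: t=0:+1/34560 = 1/34560
⇒ 3j(4 5 3; 2 -5 3)² = 5/286, sgn +1
4πI² = N·(3j₀)²·(3jₘ)² = 450/1859
I = +1·√(0.242066/4π) = 0.13879110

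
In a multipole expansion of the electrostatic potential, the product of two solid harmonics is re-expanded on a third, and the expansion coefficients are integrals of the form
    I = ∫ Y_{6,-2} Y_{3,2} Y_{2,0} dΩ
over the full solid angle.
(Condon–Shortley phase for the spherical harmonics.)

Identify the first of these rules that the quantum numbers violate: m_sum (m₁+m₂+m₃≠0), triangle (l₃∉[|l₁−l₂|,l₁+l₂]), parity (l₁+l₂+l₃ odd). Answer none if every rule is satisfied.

azimuthal sum: -2 + 2 + 0 = 0  ✓
3 ≤ 2 ≤ 9 (triangle on l)  ✗
L = 6 + 3 + 2 = 11 (odd)

triangle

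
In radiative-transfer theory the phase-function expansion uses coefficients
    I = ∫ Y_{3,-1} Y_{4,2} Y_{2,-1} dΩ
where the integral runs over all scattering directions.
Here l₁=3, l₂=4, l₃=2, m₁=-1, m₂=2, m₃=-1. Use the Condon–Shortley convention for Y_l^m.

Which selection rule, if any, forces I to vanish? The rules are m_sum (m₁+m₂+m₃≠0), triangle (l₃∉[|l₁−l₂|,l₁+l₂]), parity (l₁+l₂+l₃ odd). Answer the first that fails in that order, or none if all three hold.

m₁+m₂+m₃ = -1 + 2 − 1 = 0  ✓
triangle: |3−4|=1 ≤ l₃=2 ≤ 3+4=7  ✓
parity: l₁+l₂+l₃ = 9 is odd  ✗

parity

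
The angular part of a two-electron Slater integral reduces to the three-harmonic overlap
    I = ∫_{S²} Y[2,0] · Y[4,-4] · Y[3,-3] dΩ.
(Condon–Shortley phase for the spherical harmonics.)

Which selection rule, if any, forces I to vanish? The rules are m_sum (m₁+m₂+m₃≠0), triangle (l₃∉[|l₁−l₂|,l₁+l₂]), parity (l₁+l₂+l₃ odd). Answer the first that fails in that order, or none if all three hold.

m_sum

azimuthal sum: 0 − 4 − 3 = -7  ✗
2 ≤ 3 ≤ 6 (triangle on l)
L = 2 + 4 + 3 = 9 (odd)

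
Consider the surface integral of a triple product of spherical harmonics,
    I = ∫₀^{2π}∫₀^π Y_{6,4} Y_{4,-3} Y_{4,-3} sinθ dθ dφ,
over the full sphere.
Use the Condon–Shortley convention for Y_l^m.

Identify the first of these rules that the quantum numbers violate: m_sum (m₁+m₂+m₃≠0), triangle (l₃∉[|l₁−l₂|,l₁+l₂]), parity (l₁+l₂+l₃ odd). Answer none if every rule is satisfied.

m_sum

azimuthal sum: 4 − 3 − 3 = -2  ✗
2 ≤ 4 ≤ 10 (triangle on l)
L = 6 + 4 + 4 = 14 (even)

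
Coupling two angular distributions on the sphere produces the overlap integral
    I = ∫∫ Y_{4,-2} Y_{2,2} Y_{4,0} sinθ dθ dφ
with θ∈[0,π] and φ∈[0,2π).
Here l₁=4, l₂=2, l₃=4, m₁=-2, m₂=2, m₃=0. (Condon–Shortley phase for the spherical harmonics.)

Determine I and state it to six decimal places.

Rules hold: Σm=0, L=10 even, 2≤4≤6.
N = 9·5·9 = 405
Δ = 2!·6!·2!/11! = 1/13860
Racah Σ t=0..2: t=0:+1/192 t=1:−1/36 t=2:+1/192 = -5/288
⇒ 3j(4 2 4; 0 0 0)² = 20/693, sgn -1
Racah Σ t=2..2: t=2:+1/192 = 1/192
⇒ 3j(4 2 4; -2 2 0)² = 3/77, sgn +1
4πI² = N·(3j₀)²·(3jₘ)² = 2700/5929
I = -1·√(0.455389/4π) = -0.19036462

-0.190365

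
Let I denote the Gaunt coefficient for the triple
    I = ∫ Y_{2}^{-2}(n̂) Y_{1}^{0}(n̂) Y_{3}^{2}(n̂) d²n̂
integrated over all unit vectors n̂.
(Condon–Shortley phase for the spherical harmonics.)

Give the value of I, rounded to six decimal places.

0.184674

Checks pass: Σm=0; 6 even; l₃=3∈[1,3].
(2·2+1)(2·1+1)(2·3+1) = 105
Δ: 0! 4! 2! / 7! → 1/105
sum: t=0:+1/4 = 1/4
3j²(2 1 3; 0 0 0) = Δ·Π!·Σ² = 3/35  (sign -1)
sum: t=0:+1/24 = 1/24
3j²(2 1 3; -2 0 2) = Δ·Π!·Σ² = 1/21  (sign -1)
combine: 4πI² = 105·3/35·1/21 = 3/7
take √, sign +1: I = 0.18467439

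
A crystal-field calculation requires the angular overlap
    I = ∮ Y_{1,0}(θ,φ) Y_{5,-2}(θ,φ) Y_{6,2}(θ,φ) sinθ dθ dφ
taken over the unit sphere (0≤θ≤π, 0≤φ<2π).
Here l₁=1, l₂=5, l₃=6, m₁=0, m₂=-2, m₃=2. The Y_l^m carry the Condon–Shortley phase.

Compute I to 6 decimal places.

Rules hold: Σm=0, L=12 even, 4≤6≤6.
N = 3·11·13 = 429
Δ = 0!·2!·10!/13! = 1/858
Racah Σ t=0..0: t=0:+1/14400 = 1/14400
⇒ 3j(1 5 6; 0 0 0)² = 6/143, sgn +1
Racah Σ t=0..0: t=0:+1/30240 = 1/30240
⇒ 3j(1 5 6; 0 -2 2)² = 16/429, sgn +1
4πI² = N·(3j₀)²·(3jₘ)² = 96/143
I = +1·√(0.671329/4π) = 0.23113338

0.231133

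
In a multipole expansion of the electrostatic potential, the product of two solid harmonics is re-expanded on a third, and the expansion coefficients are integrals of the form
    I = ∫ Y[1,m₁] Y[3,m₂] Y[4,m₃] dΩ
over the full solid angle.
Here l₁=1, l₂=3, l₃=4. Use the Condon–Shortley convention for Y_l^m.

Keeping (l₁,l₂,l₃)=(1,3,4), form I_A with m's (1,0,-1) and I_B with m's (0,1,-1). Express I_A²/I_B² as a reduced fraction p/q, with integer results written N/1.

2/3

Same 1,3,4: normalisation and zero-m 3j drop out of the ratio.
A: Δ: 0! 2! 6! / 9! → 1/252; sum: t=0:+1/72 = 1/72; 3j²(1 3 4; 1 0 -1) = Δ·Π!·Σ² = 5/126  (sign -1)
B: Δ: 0! 2! 6! / 9! → 1/252; sum: t=0:+1/48 = 1/48; 3j²(1 3 4; 0 1 -1) = Δ·Π!·Σ² = 5/84  (sign -1)
I_A²/I_B² = (5/126)/(5/84) = 2/3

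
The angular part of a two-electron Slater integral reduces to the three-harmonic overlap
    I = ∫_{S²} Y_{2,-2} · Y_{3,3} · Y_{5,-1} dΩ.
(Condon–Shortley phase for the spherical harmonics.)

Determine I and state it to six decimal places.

Checks pass: Σm=0; 10 even; l₃=5∈[1,5].
(2·2+1)(2·3+1)(2·5+1) = 385
Δ: 0! 4! 6! / 11! → 1/2310
sum: t=0:+1/144 = 1/144
3j²(2 3 5; 0 0 0) = Δ·Π!·Σ² = 10/231  (sign -1)
sum: t=0:+1/17280 = 1/17280
3j²(2 3 5; -2 3 -1) = Δ·Π!·Σ² = 1/2310  (sign +1)
combine: 4πI² = 385·10/231·1/2310 = 5/693
take √, sign -1: I = -0.02396147

-0.023961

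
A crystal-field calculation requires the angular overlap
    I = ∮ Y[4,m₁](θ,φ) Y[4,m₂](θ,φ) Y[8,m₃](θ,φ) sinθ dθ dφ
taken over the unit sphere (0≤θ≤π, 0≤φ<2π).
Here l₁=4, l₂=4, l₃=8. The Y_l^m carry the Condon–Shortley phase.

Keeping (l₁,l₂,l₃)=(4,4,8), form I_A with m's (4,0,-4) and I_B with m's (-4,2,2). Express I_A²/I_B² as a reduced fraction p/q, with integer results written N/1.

Same 4,4,8: normalisation and zero-m 3j drop out of the ratio.
A: Δ: 0! 8! 8! / 17! → 1/218790; sum: t=0:+1/23224320 = 1/23224320; 3j²(4 4 8; 4 0 -4) = Δ·Π!·Σ² = 1/442  (sign +1)
B: Δ: 0! 8! 8! / 17! → 1/218790; sum: t=0:+1/58060800 = 1/58060800; 3j²(4 4 8; -4 2 2) = Δ·Π!·Σ² = 1/4862  (sign +1)
I_A²/I_B² = (1/442)/(1/4862) = 11/1

11/1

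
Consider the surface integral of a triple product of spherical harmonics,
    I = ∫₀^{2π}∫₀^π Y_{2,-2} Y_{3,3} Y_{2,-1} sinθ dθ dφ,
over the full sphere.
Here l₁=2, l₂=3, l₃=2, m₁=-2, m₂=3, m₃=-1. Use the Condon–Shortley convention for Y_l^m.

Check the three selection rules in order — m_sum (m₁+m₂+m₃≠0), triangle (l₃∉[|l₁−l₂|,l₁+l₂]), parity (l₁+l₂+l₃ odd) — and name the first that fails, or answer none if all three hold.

parity

azimuthal sum: -2 + 3 − 1 = 0  ✓
1 ≤ 2 ≤ 5 (triangle on l)  ✓
L = 2 + 3 + 2 = 7 (odd)  ✗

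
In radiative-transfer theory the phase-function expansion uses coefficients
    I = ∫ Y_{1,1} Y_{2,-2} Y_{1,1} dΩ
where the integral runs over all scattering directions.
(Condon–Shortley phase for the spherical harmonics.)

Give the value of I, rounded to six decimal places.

Rules hold: Σm=0, L=4 even, 1≤1≤3.
N = 3·5·3 = 45
Δ = 2!·0!·2!/5! = 1/30
Racah Σ t=1..1: t=1:−1/1 = -1/1
⇒ 3j(1 2 1; 0 0 0)² = 2/15, sgn +1
Racah Σ t=0..0: t=0:+1/4 = 1/4
⇒ 3j(1 2 1; 1 -2 1)² = 1/5, sgn +1
4πI² = N·(3j₀)²·(3jₘ)² = 6/5
I = +1·√(1.2/4π) = 0.30901936

0.309019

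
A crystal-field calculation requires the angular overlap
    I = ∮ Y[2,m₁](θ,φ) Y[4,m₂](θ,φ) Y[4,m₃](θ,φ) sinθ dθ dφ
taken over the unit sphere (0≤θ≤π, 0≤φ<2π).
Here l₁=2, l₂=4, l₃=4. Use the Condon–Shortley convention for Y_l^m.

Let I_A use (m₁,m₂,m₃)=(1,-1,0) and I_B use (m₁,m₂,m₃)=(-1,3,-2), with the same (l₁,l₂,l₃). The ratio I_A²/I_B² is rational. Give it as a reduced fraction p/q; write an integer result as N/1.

Same 2,4,4: normalisation and zero-m 3j drop out of the ratio.
A: Δ: 2! 2! 6! / 11! → 1/13860; sum: t=0:+1/72 t=1:−1/96 = 1/288; 3j²(2 4 4; 1 -1 0) = Δ·Π!·Σ² = 1/462  (sign +1)
B: Δ: 2! 2! 6! / 11! → 1/13860; sum: t=1:−1/1440 t=2:+1/240 = 1/288; 3j²(2 4 4; -1 3 -2) = Δ·Π!·Σ² = 5/132  (sign +1)
I_A²/I_B² = (1/462)/(5/132) = 2/35

2/35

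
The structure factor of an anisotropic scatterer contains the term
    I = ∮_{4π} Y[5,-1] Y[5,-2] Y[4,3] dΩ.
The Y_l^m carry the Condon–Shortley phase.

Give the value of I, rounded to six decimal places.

-0.048522

m-sum 0 ✓  L=14 even ✓  0≤4≤10 ✓
Π(2lᵢ+1) = 11×11×9 = 1089
triangle coeff Δ(5,5,4) = 1/3153150
Σ_t [1,5]: t=1:−1/69120 t=2:+1/1728 t=3:−1/576 t=4:+1/1728 t=5:−1/69120 = -7/11520
(3j)²=2/143 [(5 5 4; 0 0 0)], sign=-1
Σ_t [2,3]: t=2:+1/6912 t=3:−1/5184 = -1/20736
(3j)²=5/2574 [(5 5 4; -1 -2 3)], sign=+1
⇒ 4πI² = 5/169
I = (-1)√(5/169/(4π)) = -0.04852178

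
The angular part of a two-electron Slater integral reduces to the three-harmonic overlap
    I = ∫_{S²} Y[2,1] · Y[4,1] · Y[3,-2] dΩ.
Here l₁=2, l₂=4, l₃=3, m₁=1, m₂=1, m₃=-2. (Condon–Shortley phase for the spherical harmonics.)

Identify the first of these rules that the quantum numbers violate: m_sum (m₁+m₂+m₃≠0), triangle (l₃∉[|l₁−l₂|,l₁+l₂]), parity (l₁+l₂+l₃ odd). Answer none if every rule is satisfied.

azimuthal sum: 1 + 1 − 2 = 0  ✓
2 ≤ 3 ≤ 6 (triangle on l)  ✓
L = 2 + 4 + 3 = 9 (odd)  ✗

parity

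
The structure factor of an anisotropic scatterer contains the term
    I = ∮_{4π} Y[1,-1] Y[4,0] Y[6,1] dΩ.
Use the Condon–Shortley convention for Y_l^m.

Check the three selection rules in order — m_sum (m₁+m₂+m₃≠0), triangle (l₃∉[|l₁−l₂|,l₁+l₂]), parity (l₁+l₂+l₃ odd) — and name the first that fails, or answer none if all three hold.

azimuthal sum: -1 + 0 + 1 = 0  ✓
3 ≤ 6 ≤ 5 (triangle on l)  ✗
L = 1 + 4 + 6 = 11 (odd)

triangle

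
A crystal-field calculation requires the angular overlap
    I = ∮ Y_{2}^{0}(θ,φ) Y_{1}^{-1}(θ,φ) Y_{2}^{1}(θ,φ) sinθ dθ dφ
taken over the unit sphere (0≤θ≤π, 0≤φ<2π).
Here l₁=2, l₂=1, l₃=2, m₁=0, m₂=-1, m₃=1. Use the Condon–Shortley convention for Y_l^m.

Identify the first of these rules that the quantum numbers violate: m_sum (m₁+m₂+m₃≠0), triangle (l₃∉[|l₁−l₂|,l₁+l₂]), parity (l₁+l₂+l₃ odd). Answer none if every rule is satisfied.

parity

Σmᵢ = 0  ✓
l₃∈[|l₁−l₂|,l₁+l₂]=[1,3], have l₃=2  ✓
Σlᵢ = 5 ⇒ odd  ✗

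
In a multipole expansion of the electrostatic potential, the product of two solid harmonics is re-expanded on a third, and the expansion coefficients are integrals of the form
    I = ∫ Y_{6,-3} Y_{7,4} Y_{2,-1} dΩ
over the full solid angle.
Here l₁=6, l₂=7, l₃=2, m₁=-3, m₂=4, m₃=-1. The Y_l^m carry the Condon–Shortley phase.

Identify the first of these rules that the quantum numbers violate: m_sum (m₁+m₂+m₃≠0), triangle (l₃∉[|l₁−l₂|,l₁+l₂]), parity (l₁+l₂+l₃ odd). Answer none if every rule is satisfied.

m₁+m₂+m₃ = -3 + 4 − 1 = 0  ✓
triangle: |6−7|=1 ≤ l₃=2 ≤ 6+7=13  ✓
parity: l₁+l₂+l₃ = 15 is odd  ✗

parity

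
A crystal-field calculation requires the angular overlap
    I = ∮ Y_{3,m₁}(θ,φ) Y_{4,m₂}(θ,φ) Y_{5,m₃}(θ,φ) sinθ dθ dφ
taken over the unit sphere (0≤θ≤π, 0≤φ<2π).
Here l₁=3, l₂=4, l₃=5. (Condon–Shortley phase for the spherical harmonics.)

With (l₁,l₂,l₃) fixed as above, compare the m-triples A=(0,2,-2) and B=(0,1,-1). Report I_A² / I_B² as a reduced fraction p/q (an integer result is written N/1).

Same 3,4,5: normalisation and zero-m 3j drop out of the ratio.
A: Δ: 2! 4! 6! / 13! → 1/180180; sum: t=0:+1/8640 t=1:−1/480 t=2:+1/576 = -1/4320; 3j²(3 4 5; 0 2 -2) = Δ·Π!·Σ² = 1/2145  (sign +1)
B: Δ: 2! 4! 6! / 13! → 1/180180; sum: t=0:+1/1440 t=1:−1/192 t=2:+1/432 = -19/8640; 3j²(3 4 5; 0 1 -1) = Δ·Π!·Σ² = 361/30030  (sign -1)
I_A²/I_B² = (1/2145)/(361/30030) = 14/361

14/361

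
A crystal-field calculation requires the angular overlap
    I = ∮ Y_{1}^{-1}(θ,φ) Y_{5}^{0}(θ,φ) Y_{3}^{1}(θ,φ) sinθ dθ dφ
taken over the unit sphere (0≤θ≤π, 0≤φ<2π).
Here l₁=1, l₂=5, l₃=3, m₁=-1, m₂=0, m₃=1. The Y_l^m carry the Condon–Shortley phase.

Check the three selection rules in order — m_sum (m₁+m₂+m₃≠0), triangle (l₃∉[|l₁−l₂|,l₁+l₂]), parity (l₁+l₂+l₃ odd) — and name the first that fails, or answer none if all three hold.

triangle

Σmᵢ = 0  ✓
l₃∈[|l₁−l₂|,l₁+l₂]=[4,6], have l₃=3  ✗
Σlᵢ = 9 ⇒ odd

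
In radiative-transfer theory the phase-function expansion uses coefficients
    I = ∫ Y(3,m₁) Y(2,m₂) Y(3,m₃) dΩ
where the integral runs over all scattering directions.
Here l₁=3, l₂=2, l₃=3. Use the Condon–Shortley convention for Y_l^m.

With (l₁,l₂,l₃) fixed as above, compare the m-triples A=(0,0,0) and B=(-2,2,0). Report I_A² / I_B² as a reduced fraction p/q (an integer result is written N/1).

4/5

l's match ⇒ only the (l;m) 3-j factors differ between A and B.
A: triangle coeff Δ(3,2,3) = 1/3780; Σ_t [0,2]: t=0:+1/24 t=1:−1/4 t=2:+1/24 = -1/6; (3j)²=4/105 [(3 2 3; 0 0 0)], sign=+1
B: triangle coeff Δ(3,2,3) = 1/3780; Σ_t [2,2]: t=2:+1/24 = 1/24; (3j)²=1/21 [(3 2 3; -2 2 0)], sign=-1
I_A²/I_B² = (4/105)/(1/21) = 4/5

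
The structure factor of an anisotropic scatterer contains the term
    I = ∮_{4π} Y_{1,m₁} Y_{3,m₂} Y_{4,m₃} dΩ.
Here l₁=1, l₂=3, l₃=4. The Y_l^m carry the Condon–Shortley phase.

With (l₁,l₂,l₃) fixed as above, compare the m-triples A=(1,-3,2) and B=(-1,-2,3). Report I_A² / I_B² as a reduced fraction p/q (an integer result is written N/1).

1/21

Shared (l₁,l₂,l₃)=(1,3,4): N and (l;000)² cancel in I_A²/I_B².
A: Δ = 0!·2!·6!/9! = 1/252; Racah Σ t=0..0: t=0:+1/1440 = 1/1440; ⇒ 3j(1 3 4; 1 -3 2)² = 1/252, sgn +1
B: Δ = 0!·2!·6!/9! = 1/252; Racah Σ t=0..0: t=0:+1/240 = 1/240; ⇒ 3j(1 3 4; -1 -2 3)² = 1/12, sgn -1
I_A²/I_B² = (1/252)/(1/12) = 1/21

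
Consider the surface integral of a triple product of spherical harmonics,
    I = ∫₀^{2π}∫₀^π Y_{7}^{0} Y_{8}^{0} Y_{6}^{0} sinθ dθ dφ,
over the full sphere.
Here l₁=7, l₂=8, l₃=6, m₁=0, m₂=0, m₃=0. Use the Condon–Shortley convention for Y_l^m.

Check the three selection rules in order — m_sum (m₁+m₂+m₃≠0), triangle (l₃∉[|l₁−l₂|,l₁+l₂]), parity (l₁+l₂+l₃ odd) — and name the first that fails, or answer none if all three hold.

m₁+m₂+m₃ = 0 + 0 + 0 = 0  ✓
triangle: |7−8|=1 ≤ l₃=6 ≤ 7+8=15  ✓
parity: l₁+l₂+l₃ = 21 is odd  ✗

parity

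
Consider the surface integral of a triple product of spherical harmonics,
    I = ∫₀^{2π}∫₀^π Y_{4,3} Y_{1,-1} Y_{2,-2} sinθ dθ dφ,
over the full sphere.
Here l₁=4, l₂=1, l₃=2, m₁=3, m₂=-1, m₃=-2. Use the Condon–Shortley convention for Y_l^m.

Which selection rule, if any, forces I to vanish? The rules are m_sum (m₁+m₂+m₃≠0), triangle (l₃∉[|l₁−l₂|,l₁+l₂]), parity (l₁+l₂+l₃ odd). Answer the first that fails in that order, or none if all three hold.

triangle

Σmᵢ = 0  ✓
l₃∈[|l₁−l₂|,l₁+l₂]=[3,5], have l₃=2  ✗
Σlᵢ = 7 ⇒ odd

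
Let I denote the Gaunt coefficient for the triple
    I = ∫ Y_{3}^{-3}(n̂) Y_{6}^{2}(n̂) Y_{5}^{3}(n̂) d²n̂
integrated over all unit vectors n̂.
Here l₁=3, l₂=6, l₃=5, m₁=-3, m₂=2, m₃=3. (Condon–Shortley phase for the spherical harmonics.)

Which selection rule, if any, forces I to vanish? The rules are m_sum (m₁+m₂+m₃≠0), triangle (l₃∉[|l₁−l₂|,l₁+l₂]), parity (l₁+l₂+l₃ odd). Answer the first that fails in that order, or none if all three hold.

m_sum

m₁+m₂+m₃ = -3 + 2 + 3 = 2  ✗
triangle: |3−6|=3 ≤ l₃=5 ≤ 3+6=9
parity: l₁+l₂+l₃ = 14 is even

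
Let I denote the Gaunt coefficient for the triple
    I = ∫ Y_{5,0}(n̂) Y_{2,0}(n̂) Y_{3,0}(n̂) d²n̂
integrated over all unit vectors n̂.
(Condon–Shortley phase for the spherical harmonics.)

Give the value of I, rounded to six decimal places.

0.239615

m-sum 0 ✓  L=10 even ✓  3≤3≤7 ✓
Π(2lᵢ+1) = 11×5×7 = 385
triangle coeff Δ(5,2,3) = 1/2310
Σ_t [2,2]: t=2:+1/144 = 1/144
(3j)²=10/231 [(5 2 3; 0 0 0)], sign=-1
(m-triple is (0,0,0) — same symbol as above.)
⇒ 4πI² = 500/693
I = (+1)√(500/693/(4π)) = 0.23961470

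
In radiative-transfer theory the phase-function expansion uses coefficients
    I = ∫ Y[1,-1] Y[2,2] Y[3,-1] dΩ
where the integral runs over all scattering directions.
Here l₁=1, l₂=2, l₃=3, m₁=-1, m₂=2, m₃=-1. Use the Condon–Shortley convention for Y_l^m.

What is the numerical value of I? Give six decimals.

m-sum 0 ✓  L=6 even ✓  1≤3≤3 ✓
Π(2lᵢ+1) = 3×5×7 = 105
triangle coeff Δ(1,2,3) = 1/105
Σ_t [0,0]: t=0:+1/4 = 1/4
(3j)²=3/35 [(1 2 3; 0 0 0)], sign=-1
Σ_t [0,0]: t=0:+1/48 = 1/48
(3j)²=1/105 [(1 2 3; -1 2 -1)], sign=+1
⇒ 4πI² = 3/35
I = (-1)√(3/35/(4π)) = -0.08258890

-0.082589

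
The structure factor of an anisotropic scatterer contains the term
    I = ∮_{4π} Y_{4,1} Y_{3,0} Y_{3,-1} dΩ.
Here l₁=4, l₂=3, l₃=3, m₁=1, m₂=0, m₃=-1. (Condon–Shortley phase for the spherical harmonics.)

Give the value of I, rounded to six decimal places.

-0.099323

m-sum 0 ✓  L=10 even ✓  1≤3≤7 ✓
Π(2lᵢ+1) = 9×7×7 = 441
triangle coeff Δ(4,3,3) = 1/34650
Σ_t [1,3]: t=1:−1/72 t=2:+1/16 t=3:−1/72 = 5/144
(3j)²=2/77 [(4 3 3; 0 0 0)], sign=-1
Σ_t [1,3]: t=1:−1/48 t=2:+1/24 t=3:−1/288 = 5/288
(3j)²=5/462 [(4 3 3; 1 0 -1)], sign=+1
⇒ 4πI² = 15/121
I = (-1)√(15/121/(4π)) = -0.09932258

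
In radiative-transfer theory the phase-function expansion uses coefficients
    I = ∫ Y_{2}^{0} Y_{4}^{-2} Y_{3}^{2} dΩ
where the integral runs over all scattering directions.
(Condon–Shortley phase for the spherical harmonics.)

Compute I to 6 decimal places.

l₁+l₂+l₃=9 is odd: 3j(l;000)=0 ⇒ I=0

0.000000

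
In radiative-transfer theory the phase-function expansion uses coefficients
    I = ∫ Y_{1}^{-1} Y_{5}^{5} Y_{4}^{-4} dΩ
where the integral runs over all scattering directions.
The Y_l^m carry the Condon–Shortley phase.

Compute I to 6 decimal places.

-0.329416

Checks pass: Σm=0; 10 even; l₃=4∈[4,6].
(2·1+1)(2·5+1)(2·4+1) = 297
Δ: 2! 0! 8! / 11! → 1/495
sum: t=1:−1/576 = -1/576
3j²(1 5 4; 0 0 0) = Δ·Π!·Σ² = 5/99  (sign -1)
sum: t=2:+1/80640 = 1/80640
3j²(1 5 4; -1 5 -4) = Δ·Π!·Σ² = 1/11  (sign +1)
combine: 4πI² = 297·5/99·1/11 = 15/11
take √, sign -1: I = -0.32941575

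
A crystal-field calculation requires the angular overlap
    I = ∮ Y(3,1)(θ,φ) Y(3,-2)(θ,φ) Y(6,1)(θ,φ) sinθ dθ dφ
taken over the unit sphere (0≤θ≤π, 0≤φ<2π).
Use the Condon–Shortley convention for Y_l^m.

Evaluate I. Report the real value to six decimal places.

Checks pass: Σm=0; 12 even; l₃=6∈[0,6].
(2·3+1)(2·3+1)(2·6+1) = 637
Δ: 0! 6! 6! / 13! → 1/12012
sum: t=0:+1/1296 = 1/1296
3j²(3 3 6; 0 0 0) = Δ·Π!·Σ² = 100/3003  (sign +1)
sum: t=0:+1/5760 = 1/5760
3j²(3 3 6; 1 -2 1) = Δ·Π!·Σ² = 5/572  (sign -1)
combine: 4πI² = 637·100/3003·5/572 = 875/4719
take √, sign -1: I = -0.12147142

-0.121471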